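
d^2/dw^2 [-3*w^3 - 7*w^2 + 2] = -18*w - 14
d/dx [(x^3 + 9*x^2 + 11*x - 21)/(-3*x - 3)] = 2*(-x^3 - 6*x^2 - 9*x - 16)/(3*(x^2 + 2*x + 1))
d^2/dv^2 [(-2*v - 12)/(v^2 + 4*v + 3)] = 4*(-4*(v + 2)^2*(v + 6) + (3*v + 10)*(v^2 + 4*v + 3))/(v^2 + 4*v + 3)^3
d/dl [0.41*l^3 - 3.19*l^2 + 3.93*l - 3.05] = 1.23*l^2 - 6.38*l + 3.93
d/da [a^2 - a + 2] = 2*a - 1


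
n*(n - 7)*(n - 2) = n^3 - 9*n^2 + 14*n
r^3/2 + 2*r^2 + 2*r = r*(r/2 + 1)*(r + 2)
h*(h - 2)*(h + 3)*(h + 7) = h^4 + 8*h^3 + h^2 - 42*h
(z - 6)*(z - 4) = z^2 - 10*z + 24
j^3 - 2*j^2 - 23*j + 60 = (j - 4)*(j - 3)*(j + 5)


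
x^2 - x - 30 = (x - 6)*(x + 5)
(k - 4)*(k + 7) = k^2 + 3*k - 28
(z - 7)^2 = z^2 - 14*z + 49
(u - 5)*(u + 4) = u^2 - u - 20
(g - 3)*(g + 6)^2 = g^3 + 9*g^2 - 108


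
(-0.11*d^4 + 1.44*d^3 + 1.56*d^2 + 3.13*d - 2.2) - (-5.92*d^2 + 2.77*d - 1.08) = -0.11*d^4 + 1.44*d^3 + 7.48*d^2 + 0.36*d - 1.12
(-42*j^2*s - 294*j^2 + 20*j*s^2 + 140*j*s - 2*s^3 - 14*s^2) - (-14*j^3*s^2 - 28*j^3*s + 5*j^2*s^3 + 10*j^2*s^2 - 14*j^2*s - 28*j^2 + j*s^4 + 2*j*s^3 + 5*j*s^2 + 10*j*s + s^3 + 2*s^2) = 14*j^3*s^2 + 28*j^3*s - 5*j^2*s^3 - 10*j^2*s^2 - 28*j^2*s - 266*j^2 - j*s^4 - 2*j*s^3 + 15*j*s^2 + 130*j*s - 3*s^3 - 16*s^2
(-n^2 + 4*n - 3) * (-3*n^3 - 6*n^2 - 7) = 3*n^5 - 6*n^4 - 15*n^3 + 25*n^2 - 28*n + 21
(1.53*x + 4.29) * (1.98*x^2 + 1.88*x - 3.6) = 3.0294*x^3 + 11.3706*x^2 + 2.5572*x - 15.444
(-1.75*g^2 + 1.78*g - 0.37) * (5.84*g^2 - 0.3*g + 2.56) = -10.22*g^4 + 10.9202*g^3 - 7.1748*g^2 + 4.6678*g - 0.9472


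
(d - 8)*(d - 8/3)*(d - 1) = d^3 - 35*d^2/3 + 32*d - 64/3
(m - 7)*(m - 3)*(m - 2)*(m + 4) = m^4 - 8*m^3 - 7*m^2 + 122*m - 168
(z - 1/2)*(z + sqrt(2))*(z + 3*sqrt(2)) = z^3 - z^2/2 + 4*sqrt(2)*z^2 - 2*sqrt(2)*z + 6*z - 3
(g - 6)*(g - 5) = g^2 - 11*g + 30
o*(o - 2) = o^2 - 2*o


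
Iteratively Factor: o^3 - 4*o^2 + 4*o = (o)*(o^2 - 4*o + 4) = o*(o - 2)*(o - 2)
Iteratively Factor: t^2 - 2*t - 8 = (t - 4)*(t + 2)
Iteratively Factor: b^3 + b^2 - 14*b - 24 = (b + 3)*(b^2 - 2*b - 8) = (b - 4)*(b + 3)*(b + 2)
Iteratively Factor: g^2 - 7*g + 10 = (g - 2)*(g - 5)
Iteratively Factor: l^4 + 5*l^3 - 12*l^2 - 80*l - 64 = (l + 4)*(l^3 + l^2 - 16*l - 16) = (l + 1)*(l + 4)*(l^2 - 16) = (l + 1)*(l + 4)^2*(l - 4)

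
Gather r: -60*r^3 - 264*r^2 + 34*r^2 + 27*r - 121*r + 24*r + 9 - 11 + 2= -60*r^3 - 230*r^2 - 70*r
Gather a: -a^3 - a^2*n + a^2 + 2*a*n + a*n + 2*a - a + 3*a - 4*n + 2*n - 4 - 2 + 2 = -a^3 + a^2*(1 - n) + a*(3*n + 4) - 2*n - 4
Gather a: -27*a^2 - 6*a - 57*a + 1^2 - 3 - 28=-27*a^2 - 63*a - 30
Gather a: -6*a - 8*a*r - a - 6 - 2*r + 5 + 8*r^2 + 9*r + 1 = a*(-8*r - 7) + 8*r^2 + 7*r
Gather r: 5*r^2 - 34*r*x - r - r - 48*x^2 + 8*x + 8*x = 5*r^2 + r*(-34*x - 2) - 48*x^2 + 16*x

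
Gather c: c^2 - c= c^2 - c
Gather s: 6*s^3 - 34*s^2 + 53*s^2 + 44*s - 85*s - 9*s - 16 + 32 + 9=6*s^3 + 19*s^2 - 50*s + 25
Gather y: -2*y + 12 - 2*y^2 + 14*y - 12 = -2*y^2 + 12*y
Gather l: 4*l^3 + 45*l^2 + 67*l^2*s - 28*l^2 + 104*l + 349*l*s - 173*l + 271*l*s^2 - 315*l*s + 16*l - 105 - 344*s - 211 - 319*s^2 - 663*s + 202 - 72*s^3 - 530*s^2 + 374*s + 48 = 4*l^3 + l^2*(67*s + 17) + l*(271*s^2 + 34*s - 53) - 72*s^3 - 849*s^2 - 633*s - 66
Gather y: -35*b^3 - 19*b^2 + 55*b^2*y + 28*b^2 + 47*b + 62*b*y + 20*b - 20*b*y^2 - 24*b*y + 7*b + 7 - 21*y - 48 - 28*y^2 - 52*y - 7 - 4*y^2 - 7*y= -35*b^3 + 9*b^2 + 74*b + y^2*(-20*b - 32) + y*(55*b^2 + 38*b - 80) - 48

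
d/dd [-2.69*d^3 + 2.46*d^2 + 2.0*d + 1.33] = -8.07*d^2 + 4.92*d + 2.0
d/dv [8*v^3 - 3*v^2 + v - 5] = 24*v^2 - 6*v + 1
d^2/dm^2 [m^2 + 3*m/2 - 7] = 2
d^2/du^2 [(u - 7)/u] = -14/u^3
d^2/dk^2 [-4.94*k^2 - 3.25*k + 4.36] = -9.88000000000000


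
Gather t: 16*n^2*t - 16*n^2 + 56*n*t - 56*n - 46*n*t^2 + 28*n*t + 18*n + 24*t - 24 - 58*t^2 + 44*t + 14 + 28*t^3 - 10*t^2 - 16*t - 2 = -16*n^2 - 38*n + 28*t^3 + t^2*(-46*n - 68) + t*(16*n^2 + 84*n + 52) - 12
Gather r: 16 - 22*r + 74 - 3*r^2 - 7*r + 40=-3*r^2 - 29*r + 130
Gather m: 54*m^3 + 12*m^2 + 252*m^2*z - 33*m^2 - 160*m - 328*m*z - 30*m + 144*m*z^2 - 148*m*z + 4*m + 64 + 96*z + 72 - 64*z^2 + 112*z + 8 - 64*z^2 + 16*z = 54*m^3 + m^2*(252*z - 21) + m*(144*z^2 - 476*z - 186) - 128*z^2 + 224*z + 144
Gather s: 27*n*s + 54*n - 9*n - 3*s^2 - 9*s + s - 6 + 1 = 45*n - 3*s^2 + s*(27*n - 8) - 5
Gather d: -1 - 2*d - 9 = -2*d - 10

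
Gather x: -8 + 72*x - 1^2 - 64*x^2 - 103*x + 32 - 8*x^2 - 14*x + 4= -72*x^2 - 45*x + 27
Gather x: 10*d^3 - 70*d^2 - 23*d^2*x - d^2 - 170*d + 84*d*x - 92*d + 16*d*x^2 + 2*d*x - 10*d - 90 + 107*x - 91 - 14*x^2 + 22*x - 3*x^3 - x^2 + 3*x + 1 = 10*d^3 - 71*d^2 - 272*d - 3*x^3 + x^2*(16*d - 15) + x*(-23*d^2 + 86*d + 132) - 180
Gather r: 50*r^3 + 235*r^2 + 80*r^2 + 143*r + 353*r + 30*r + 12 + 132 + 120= 50*r^3 + 315*r^2 + 526*r + 264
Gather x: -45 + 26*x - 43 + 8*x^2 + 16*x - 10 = 8*x^2 + 42*x - 98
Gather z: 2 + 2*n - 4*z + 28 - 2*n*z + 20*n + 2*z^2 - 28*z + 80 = 22*n + 2*z^2 + z*(-2*n - 32) + 110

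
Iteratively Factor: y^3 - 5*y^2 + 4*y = (y - 1)*(y^2 - 4*y) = (y - 4)*(y - 1)*(y)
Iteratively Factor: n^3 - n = (n + 1)*(n^2 - n) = n*(n + 1)*(n - 1)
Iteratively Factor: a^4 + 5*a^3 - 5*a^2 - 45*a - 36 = (a - 3)*(a^3 + 8*a^2 + 19*a + 12) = (a - 3)*(a + 3)*(a^2 + 5*a + 4) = (a - 3)*(a + 3)*(a + 4)*(a + 1)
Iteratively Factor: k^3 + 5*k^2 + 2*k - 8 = (k + 4)*(k^2 + k - 2) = (k - 1)*(k + 4)*(k + 2)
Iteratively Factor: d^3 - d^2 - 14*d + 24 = (d - 2)*(d^2 + d - 12) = (d - 2)*(d + 4)*(d - 3)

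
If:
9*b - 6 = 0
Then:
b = 2/3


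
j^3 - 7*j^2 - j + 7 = (j - 7)*(j - 1)*(j + 1)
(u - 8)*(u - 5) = u^2 - 13*u + 40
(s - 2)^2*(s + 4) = s^3 - 12*s + 16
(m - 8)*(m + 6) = m^2 - 2*m - 48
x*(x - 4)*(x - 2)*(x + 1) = x^4 - 5*x^3 + 2*x^2 + 8*x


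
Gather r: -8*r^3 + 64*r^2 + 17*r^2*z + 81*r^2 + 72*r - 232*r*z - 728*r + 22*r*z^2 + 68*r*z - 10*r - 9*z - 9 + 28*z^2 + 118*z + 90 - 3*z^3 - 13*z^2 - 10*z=-8*r^3 + r^2*(17*z + 145) + r*(22*z^2 - 164*z - 666) - 3*z^3 + 15*z^2 + 99*z + 81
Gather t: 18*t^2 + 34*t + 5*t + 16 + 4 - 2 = 18*t^2 + 39*t + 18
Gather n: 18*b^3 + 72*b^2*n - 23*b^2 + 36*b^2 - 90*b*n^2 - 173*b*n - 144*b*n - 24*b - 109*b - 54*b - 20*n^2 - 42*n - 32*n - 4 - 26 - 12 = 18*b^3 + 13*b^2 - 187*b + n^2*(-90*b - 20) + n*(72*b^2 - 317*b - 74) - 42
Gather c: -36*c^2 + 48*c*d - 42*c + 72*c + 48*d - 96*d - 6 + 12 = -36*c^2 + c*(48*d + 30) - 48*d + 6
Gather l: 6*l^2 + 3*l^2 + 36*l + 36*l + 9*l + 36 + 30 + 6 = 9*l^2 + 81*l + 72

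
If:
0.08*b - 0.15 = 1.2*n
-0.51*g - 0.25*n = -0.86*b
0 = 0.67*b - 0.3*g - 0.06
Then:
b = 0.45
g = 0.81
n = -0.09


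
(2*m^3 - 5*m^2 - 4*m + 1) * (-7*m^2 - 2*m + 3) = -14*m^5 + 31*m^4 + 44*m^3 - 14*m^2 - 14*m + 3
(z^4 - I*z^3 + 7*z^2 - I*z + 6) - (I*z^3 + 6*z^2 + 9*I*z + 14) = z^4 - 2*I*z^3 + z^2 - 10*I*z - 8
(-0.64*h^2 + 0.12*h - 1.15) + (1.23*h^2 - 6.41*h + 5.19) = 0.59*h^2 - 6.29*h + 4.04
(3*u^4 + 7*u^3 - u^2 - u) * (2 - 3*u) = -9*u^5 - 15*u^4 + 17*u^3 + u^2 - 2*u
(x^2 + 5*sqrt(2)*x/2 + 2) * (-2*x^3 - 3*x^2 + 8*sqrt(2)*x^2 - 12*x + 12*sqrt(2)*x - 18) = -2*x^5 - 3*x^4 + 3*sqrt(2)*x^4 + 9*sqrt(2)*x^3/2 + 24*x^3 - 14*sqrt(2)*x^2 + 36*x^2 - 21*sqrt(2)*x - 24*x - 36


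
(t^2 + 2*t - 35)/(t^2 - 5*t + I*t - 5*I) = (t + 7)/(t + I)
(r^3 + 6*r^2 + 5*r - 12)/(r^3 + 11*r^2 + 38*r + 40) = (r^2 + 2*r - 3)/(r^2 + 7*r + 10)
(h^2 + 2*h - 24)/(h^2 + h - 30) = (h - 4)/(h - 5)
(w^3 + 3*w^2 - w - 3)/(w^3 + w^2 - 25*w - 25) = (w^2 + 2*w - 3)/(w^2 - 25)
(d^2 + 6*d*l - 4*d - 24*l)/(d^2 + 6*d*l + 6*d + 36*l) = (d - 4)/(d + 6)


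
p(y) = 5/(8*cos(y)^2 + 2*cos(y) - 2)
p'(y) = 5*(16*sin(y)*cos(y) + 2*sin(y))/(8*cos(y)^2 + 2*cos(y) - 2)^2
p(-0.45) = 0.80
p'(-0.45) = -0.90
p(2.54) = 2.80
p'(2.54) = -9.90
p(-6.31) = 0.63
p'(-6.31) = -0.04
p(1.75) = -2.38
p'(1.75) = -0.95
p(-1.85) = -2.57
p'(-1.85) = 3.07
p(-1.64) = -2.38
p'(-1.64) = -1.01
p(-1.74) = -2.37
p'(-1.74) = 0.77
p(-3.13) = 1.25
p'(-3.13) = 0.05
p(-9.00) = 1.77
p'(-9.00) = 3.26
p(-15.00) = 4.56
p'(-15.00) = 27.41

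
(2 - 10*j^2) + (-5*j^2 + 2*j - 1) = -15*j^2 + 2*j + 1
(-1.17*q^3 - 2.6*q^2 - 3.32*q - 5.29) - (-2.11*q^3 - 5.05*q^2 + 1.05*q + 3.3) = 0.94*q^3 + 2.45*q^2 - 4.37*q - 8.59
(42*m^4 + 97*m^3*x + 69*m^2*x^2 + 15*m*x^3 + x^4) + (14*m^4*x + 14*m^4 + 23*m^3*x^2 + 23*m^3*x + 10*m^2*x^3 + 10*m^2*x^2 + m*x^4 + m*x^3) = 14*m^4*x + 56*m^4 + 23*m^3*x^2 + 120*m^3*x + 10*m^2*x^3 + 79*m^2*x^2 + m*x^4 + 16*m*x^3 + x^4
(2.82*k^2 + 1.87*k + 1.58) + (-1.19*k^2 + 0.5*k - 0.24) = 1.63*k^2 + 2.37*k + 1.34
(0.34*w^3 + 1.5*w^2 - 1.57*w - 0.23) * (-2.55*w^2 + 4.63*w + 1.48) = -0.867*w^5 - 2.2508*w^4 + 11.4517*w^3 - 4.4626*w^2 - 3.3885*w - 0.3404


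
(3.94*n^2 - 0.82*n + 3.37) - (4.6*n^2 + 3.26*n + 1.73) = -0.66*n^2 - 4.08*n + 1.64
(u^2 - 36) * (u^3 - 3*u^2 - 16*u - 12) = u^5 - 3*u^4 - 52*u^3 + 96*u^2 + 576*u + 432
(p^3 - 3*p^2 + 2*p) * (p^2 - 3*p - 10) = p^5 - 6*p^4 + p^3 + 24*p^2 - 20*p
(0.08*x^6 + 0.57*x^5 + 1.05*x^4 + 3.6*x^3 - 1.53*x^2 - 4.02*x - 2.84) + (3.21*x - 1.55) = 0.08*x^6 + 0.57*x^5 + 1.05*x^4 + 3.6*x^3 - 1.53*x^2 - 0.81*x - 4.39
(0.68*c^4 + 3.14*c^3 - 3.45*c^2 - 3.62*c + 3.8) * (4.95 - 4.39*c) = -2.9852*c^5 - 10.4186*c^4 + 30.6885*c^3 - 1.1857*c^2 - 34.601*c + 18.81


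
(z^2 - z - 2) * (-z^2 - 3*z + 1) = -z^4 - 2*z^3 + 6*z^2 + 5*z - 2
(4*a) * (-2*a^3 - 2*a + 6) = -8*a^4 - 8*a^2 + 24*a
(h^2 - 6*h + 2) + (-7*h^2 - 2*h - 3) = -6*h^2 - 8*h - 1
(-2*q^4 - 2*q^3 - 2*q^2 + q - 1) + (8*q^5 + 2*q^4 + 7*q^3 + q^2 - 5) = 8*q^5 + 5*q^3 - q^2 + q - 6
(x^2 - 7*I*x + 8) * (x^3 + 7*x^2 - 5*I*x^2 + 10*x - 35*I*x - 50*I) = x^5 + 7*x^4 - 12*I*x^4 - 17*x^3 - 84*I*x^3 - 189*x^2 - 160*I*x^2 - 270*x - 280*I*x - 400*I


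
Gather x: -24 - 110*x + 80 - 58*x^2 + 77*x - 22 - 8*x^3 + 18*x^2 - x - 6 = -8*x^3 - 40*x^2 - 34*x + 28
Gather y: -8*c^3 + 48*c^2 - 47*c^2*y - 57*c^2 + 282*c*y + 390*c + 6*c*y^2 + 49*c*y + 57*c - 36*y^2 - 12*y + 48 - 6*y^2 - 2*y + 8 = -8*c^3 - 9*c^2 + 447*c + y^2*(6*c - 42) + y*(-47*c^2 + 331*c - 14) + 56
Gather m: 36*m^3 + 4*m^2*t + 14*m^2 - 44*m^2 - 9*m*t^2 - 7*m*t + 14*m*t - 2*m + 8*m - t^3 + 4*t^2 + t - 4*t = 36*m^3 + m^2*(4*t - 30) + m*(-9*t^2 + 7*t + 6) - t^3 + 4*t^2 - 3*t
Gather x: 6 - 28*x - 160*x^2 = -160*x^2 - 28*x + 6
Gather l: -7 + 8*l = 8*l - 7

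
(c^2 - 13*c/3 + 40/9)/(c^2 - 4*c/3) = (9*c^2 - 39*c + 40)/(3*c*(3*c - 4))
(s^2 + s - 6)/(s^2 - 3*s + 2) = (s + 3)/(s - 1)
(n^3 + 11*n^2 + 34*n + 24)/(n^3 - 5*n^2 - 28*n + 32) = (n^2 + 7*n + 6)/(n^2 - 9*n + 8)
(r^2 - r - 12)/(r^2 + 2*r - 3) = (r - 4)/(r - 1)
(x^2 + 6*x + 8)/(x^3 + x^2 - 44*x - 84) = (x + 4)/(x^2 - x - 42)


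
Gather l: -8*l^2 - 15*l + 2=-8*l^2 - 15*l + 2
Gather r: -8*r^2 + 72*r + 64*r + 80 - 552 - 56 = -8*r^2 + 136*r - 528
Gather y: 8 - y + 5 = 13 - y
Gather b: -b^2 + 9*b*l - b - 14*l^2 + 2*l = -b^2 + b*(9*l - 1) - 14*l^2 + 2*l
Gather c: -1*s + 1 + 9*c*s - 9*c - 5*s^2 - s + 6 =c*(9*s - 9) - 5*s^2 - 2*s + 7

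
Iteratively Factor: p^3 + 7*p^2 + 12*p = (p)*(p^2 + 7*p + 12) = p*(p + 3)*(p + 4)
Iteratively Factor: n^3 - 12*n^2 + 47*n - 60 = (n - 5)*(n^2 - 7*n + 12) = (n - 5)*(n - 4)*(n - 3)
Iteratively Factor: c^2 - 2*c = (c)*(c - 2)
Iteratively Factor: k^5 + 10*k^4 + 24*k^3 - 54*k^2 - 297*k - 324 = (k + 3)*(k^4 + 7*k^3 + 3*k^2 - 63*k - 108) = (k + 3)*(k + 4)*(k^3 + 3*k^2 - 9*k - 27) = (k + 3)^2*(k + 4)*(k^2 - 9) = (k + 3)^3*(k + 4)*(k - 3)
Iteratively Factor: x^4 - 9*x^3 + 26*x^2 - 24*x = (x)*(x^3 - 9*x^2 + 26*x - 24) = x*(x - 2)*(x^2 - 7*x + 12) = x*(x - 4)*(x - 2)*(x - 3)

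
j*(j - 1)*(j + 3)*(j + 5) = j^4 + 7*j^3 + 7*j^2 - 15*j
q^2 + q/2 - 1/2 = (q - 1/2)*(q + 1)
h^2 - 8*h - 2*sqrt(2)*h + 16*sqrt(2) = (h - 8)*(h - 2*sqrt(2))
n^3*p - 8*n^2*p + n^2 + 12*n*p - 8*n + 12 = (n - 6)*(n - 2)*(n*p + 1)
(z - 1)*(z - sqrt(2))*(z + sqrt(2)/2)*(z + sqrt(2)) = z^4 - z^3 + sqrt(2)*z^3/2 - 2*z^2 - sqrt(2)*z^2/2 - sqrt(2)*z + 2*z + sqrt(2)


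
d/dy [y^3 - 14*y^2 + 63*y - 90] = 3*y^2 - 28*y + 63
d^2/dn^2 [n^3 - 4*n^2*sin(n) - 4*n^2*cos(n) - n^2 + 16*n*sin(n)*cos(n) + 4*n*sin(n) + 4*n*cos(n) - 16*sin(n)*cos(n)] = 4*sqrt(2)*n^2*sin(n + pi/4) + 12*n*sin(n) - 32*n*sin(2*n) - 20*n*cos(n) + 6*n - 16*sin(n) + 32*sqrt(2)*sin(2*n + pi/4) - 2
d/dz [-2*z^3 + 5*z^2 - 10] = 2*z*(5 - 3*z)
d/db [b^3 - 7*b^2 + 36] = b*(3*b - 14)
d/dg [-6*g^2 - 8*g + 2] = -12*g - 8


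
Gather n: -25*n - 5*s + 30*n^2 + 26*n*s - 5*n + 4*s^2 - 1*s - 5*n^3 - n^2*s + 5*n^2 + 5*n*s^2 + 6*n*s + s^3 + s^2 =-5*n^3 + n^2*(35 - s) + n*(5*s^2 + 32*s - 30) + s^3 + 5*s^2 - 6*s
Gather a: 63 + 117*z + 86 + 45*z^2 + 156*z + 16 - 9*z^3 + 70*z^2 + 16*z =-9*z^3 + 115*z^2 + 289*z + 165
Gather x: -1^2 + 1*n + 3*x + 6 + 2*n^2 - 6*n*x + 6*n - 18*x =2*n^2 + 7*n + x*(-6*n - 15) + 5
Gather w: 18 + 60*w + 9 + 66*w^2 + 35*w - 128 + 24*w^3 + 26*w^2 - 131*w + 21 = 24*w^3 + 92*w^2 - 36*w - 80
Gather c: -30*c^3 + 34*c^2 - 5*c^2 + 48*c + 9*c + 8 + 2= -30*c^3 + 29*c^2 + 57*c + 10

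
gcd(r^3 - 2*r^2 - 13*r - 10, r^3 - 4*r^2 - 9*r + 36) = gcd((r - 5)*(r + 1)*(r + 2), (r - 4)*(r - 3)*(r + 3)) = 1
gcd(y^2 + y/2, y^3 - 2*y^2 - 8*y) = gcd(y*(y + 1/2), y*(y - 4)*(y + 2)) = y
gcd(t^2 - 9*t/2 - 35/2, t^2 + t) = 1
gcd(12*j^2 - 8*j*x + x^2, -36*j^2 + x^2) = -6*j + x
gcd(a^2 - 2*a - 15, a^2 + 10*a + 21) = a + 3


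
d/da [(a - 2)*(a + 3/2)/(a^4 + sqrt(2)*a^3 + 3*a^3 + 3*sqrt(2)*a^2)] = (-2*a^4 - 3*a^3/2 - sqrt(2)*a^3 + sqrt(2)*a^2 + 15*a^2 + 21*sqrt(2)*a/2 + 27*a + 18*sqrt(2))/(a^3*(a^4 + 2*sqrt(2)*a^3 + 6*a^3 + 11*a^2 + 12*sqrt(2)*a^2 + 12*a + 18*sqrt(2)*a + 18))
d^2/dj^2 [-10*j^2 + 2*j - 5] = -20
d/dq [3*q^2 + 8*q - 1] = 6*q + 8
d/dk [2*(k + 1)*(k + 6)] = 4*k + 14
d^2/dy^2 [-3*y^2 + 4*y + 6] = -6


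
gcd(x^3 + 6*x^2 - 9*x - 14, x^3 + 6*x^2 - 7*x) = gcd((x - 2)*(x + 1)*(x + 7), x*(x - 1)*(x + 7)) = x + 7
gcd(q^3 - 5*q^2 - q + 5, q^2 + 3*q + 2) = q + 1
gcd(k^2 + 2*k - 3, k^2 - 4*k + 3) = k - 1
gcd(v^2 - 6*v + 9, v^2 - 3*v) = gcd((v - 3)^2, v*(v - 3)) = v - 3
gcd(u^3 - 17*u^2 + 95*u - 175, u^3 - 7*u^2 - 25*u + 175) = u^2 - 12*u + 35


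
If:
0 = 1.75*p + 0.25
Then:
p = -0.14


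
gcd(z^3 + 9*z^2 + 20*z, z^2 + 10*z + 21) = 1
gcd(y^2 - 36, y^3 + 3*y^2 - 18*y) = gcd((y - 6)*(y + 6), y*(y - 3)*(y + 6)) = y + 6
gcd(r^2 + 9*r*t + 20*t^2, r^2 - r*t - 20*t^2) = r + 4*t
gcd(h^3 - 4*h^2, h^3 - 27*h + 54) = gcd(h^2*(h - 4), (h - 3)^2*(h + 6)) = 1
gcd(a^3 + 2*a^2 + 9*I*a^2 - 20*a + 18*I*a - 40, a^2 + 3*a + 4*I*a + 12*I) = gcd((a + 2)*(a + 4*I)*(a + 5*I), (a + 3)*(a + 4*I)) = a + 4*I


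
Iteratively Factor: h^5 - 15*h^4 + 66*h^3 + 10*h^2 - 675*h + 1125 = (h - 3)*(h^4 - 12*h^3 + 30*h^2 + 100*h - 375) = (h - 5)*(h - 3)*(h^3 - 7*h^2 - 5*h + 75) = (h - 5)^2*(h - 3)*(h^2 - 2*h - 15) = (h - 5)^3*(h - 3)*(h + 3)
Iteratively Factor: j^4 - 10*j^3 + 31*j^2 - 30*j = (j)*(j^3 - 10*j^2 + 31*j - 30) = j*(j - 2)*(j^2 - 8*j + 15) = j*(j - 3)*(j - 2)*(j - 5)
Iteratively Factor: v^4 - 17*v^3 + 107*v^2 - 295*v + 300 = (v - 4)*(v^3 - 13*v^2 + 55*v - 75) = (v - 4)*(v - 3)*(v^2 - 10*v + 25) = (v - 5)*(v - 4)*(v - 3)*(v - 5)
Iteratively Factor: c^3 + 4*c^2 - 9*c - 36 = (c + 4)*(c^2 - 9) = (c - 3)*(c + 4)*(c + 3)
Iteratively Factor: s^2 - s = (s - 1)*(s)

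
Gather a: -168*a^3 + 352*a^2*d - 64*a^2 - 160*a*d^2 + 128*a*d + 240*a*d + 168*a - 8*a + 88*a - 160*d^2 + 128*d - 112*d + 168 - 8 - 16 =-168*a^3 + a^2*(352*d - 64) + a*(-160*d^2 + 368*d + 248) - 160*d^2 + 16*d + 144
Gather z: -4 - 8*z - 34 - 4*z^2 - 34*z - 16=-4*z^2 - 42*z - 54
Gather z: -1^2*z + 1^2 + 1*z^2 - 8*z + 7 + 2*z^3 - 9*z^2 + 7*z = 2*z^3 - 8*z^2 - 2*z + 8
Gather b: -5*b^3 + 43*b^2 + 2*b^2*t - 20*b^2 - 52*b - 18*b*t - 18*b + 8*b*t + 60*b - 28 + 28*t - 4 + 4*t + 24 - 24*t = -5*b^3 + b^2*(2*t + 23) + b*(-10*t - 10) + 8*t - 8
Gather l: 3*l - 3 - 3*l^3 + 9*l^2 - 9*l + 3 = -3*l^3 + 9*l^2 - 6*l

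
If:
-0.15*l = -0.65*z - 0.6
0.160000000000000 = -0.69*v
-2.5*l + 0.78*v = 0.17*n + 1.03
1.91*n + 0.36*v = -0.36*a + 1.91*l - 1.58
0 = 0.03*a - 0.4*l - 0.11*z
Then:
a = -10.98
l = -0.54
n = 0.75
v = -0.23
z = -1.05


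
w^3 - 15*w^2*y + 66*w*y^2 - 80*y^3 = (w - 8*y)*(w - 5*y)*(w - 2*y)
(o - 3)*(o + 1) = o^2 - 2*o - 3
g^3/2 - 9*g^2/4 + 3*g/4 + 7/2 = (g/2 + 1/2)*(g - 7/2)*(g - 2)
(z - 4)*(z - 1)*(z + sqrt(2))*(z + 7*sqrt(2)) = z^4 - 5*z^3 + 8*sqrt(2)*z^3 - 40*sqrt(2)*z^2 + 18*z^2 - 70*z + 32*sqrt(2)*z + 56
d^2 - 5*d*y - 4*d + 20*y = (d - 4)*(d - 5*y)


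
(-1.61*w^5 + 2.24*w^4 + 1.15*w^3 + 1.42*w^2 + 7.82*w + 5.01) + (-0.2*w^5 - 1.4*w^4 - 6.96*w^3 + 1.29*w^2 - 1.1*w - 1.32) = -1.81*w^5 + 0.84*w^4 - 5.81*w^3 + 2.71*w^2 + 6.72*w + 3.69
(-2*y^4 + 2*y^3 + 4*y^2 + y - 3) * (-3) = 6*y^4 - 6*y^3 - 12*y^2 - 3*y + 9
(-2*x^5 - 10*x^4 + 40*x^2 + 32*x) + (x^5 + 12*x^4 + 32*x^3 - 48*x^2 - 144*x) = -x^5 + 2*x^4 + 32*x^3 - 8*x^2 - 112*x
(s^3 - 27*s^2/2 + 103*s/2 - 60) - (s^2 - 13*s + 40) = s^3 - 29*s^2/2 + 129*s/2 - 100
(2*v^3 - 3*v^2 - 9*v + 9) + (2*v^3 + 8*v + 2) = 4*v^3 - 3*v^2 - v + 11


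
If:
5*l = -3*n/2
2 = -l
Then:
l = -2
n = 20/3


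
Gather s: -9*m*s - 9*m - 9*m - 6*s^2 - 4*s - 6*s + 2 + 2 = -18*m - 6*s^2 + s*(-9*m - 10) + 4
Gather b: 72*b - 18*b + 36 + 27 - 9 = 54*b + 54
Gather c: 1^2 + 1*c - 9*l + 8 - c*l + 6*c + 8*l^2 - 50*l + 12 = c*(7 - l) + 8*l^2 - 59*l + 21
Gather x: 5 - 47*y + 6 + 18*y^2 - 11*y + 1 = 18*y^2 - 58*y + 12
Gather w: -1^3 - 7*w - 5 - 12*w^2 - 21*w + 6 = -12*w^2 - 28*w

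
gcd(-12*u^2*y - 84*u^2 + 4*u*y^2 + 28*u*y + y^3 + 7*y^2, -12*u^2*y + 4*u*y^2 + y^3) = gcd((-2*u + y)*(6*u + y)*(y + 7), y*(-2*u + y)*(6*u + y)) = -12*u^2 + 4*u*y + y^2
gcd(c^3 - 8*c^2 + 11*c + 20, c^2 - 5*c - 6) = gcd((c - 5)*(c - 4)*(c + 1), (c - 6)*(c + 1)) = c + 1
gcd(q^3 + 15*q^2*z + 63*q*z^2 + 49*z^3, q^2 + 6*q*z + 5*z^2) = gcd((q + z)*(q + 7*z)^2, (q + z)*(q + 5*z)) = q + z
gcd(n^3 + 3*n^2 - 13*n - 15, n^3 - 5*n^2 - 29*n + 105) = n^2 + 2*n - 15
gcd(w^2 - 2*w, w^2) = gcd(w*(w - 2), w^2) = w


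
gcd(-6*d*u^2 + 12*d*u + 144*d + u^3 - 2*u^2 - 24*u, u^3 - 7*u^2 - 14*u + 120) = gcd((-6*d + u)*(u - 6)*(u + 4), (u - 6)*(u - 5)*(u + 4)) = u^2 - 2*u - 24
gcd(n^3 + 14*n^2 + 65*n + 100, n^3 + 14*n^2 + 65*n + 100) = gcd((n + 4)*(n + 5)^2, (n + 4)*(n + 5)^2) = n^3 + 14*n^2 + 65*n + 100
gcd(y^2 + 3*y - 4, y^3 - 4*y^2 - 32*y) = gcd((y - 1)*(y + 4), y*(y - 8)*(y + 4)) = y + 4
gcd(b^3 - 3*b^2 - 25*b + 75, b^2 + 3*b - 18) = b - 3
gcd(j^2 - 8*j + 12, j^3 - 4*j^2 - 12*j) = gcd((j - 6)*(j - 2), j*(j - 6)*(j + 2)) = j - 6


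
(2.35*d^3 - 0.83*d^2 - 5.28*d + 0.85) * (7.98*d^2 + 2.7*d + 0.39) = 18.753*d^5 - 0.2784*d^4 - 43.4589*d^3 - 7.7967*d^2 + 0.2358*d + 0.3315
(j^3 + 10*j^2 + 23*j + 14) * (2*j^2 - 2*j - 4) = 2*j^5 + 18*j^4 + 22*j^3 - 58*j^2 - 120*j - 56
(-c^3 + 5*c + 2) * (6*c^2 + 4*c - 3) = -6*c^5 - 4*c^4 + 33*c^3 + 32*c^2 - 7*c - 6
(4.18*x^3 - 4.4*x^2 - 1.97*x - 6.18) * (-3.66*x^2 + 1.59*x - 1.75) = -15.2988*x^5 + 22.7502*x^4 - 7.1008*x^3 + 27.1865*x^2 - 6.3787*x + 10.815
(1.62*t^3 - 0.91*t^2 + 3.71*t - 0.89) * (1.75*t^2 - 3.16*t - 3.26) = 2.835*t^5 - 6.7117*t^4 + 4.0869*t^3 - 10.3145*t^2 - 9.2822*t + 2.9014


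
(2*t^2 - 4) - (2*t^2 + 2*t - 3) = -2*t - 1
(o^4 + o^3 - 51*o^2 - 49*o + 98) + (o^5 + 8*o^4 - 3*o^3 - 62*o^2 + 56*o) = o^5 + 9*o^4 - 2*o^3 - 113*o^2 + 7*o + 98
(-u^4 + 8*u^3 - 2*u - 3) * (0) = 0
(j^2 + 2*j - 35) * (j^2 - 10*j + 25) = j^4 - 8*j^3 - 30*j^2 + 400*j - 875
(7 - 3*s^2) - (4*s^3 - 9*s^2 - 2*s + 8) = -4*s^3 + 6*s^2 + 2*s - 1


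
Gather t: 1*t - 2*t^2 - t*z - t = -2*t^2 - t*z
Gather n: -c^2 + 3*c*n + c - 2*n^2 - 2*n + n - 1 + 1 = -c^2 + c - 2*n^2 + n*(3*c - 1)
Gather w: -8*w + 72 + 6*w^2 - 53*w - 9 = 6*w^2 - 61*w + 63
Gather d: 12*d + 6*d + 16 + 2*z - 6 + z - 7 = 18*d + 3*z + 3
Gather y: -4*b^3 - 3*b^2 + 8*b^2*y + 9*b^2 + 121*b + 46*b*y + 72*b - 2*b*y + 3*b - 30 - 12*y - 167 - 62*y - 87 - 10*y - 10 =-4*b^3 + 6*b^2 + 196*b + y*(8*b^2 + 44*b - 84) - 294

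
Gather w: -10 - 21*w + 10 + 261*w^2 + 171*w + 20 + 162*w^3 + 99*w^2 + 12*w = 162*w^3 + 360*w^2 + 162*w + 20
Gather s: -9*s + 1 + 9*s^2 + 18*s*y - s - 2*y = 9*s^2 + s*(18*y - 10) - 2*y + 1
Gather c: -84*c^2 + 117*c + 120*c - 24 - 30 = -84*c^2 + 237*c - 54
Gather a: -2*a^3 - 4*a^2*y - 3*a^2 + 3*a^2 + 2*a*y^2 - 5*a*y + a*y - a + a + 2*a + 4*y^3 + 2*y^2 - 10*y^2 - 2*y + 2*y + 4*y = -2*a^3 - 4*a^2*y + a*(2*y^2 - 4*y + 2) + 4*y^3 - 8*y^2 + 4*y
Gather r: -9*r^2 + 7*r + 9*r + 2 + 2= -9*r^2 + 16*r + 4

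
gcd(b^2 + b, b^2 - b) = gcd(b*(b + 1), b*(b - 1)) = b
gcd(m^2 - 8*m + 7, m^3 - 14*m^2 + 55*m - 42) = m^2 - 8*m + 7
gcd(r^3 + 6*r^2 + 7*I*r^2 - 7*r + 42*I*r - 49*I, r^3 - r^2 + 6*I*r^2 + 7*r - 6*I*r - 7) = r^2 + r*(-1 + 7*I) - 7*I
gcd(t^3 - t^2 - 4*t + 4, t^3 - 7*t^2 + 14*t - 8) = t^2 - 3*t + 2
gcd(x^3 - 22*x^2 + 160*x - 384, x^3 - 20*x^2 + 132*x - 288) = x^2 - 14*x + 48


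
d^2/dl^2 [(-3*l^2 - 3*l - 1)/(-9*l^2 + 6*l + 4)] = 6*(135*l^3 + 189*l^2 + 54*l + 16)/(729*l^6 - 1458*l^5 + 1080*l^3 - 288*l - 64)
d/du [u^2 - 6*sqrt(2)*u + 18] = 2*u - 6*sqrt(2)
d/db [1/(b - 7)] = -1/(b - 7)^2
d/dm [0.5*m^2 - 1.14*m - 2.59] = 1.0*m - 1.14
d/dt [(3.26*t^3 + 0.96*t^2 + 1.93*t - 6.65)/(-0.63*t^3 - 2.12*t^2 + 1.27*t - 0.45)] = (8.88178419700125e-16*t^5 - 6.3064*t^4 + 10.7122*t^3 - 11.6587*t^2 - 29.06*t + 7.577)/(0.3969*t^6 + 2.6712*t^5 + 2.8942*t^4 - 4.8178*t^3 + 3.5209*t^2 - 1.143*t + 0.2025)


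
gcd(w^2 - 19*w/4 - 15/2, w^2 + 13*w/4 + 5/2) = w + 5/4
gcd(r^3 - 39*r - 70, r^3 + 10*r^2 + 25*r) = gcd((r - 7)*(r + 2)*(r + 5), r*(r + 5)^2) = r + 5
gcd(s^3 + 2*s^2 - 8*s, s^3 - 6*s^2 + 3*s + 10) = s - 2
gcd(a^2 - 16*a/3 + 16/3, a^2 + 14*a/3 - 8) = a - 4/3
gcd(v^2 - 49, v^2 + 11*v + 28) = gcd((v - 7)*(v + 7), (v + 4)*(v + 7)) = v + 7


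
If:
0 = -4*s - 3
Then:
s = -3/4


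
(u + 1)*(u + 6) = u^2 + 7*u + 6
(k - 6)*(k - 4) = k^2 - 10*k + 24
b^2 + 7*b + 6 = (b + 1)*(b + 6)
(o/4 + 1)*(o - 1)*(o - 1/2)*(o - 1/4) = o^4/4 + 9*o^3/16 - 49*o^2/32 + 27*o/32 - 1/8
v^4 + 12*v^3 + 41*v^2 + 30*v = v*(v + 1)*(v + 5)*(v + 6)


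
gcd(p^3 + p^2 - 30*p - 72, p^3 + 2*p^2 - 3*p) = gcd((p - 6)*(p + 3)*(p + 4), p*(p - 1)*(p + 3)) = p + 3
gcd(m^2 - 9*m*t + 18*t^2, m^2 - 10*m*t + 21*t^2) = -m + 3*t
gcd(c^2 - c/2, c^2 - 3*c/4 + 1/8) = c - 1/2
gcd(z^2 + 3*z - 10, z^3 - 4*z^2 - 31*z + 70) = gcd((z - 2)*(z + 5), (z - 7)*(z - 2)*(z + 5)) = z^2 + 3*z - 10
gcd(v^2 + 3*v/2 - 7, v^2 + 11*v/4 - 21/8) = v + 7/2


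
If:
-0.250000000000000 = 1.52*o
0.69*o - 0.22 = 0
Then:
No Solution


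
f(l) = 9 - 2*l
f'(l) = -2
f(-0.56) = 10.12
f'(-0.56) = -2.00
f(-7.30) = 23.60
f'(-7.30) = -2.00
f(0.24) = 8.52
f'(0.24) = -2.00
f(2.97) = 3.06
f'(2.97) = -2.00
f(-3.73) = 16.46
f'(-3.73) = -2.00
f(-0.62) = 10.24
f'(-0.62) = -2.00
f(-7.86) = 24.72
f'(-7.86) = -2.00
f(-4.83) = 18.66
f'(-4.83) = -2.00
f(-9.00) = 27.00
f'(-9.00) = -2.00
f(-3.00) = 15.00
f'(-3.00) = -2.00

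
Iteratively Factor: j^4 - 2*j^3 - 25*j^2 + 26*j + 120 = (j - 5)*(j^3 + 3*j^2 - 10*j - 24) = (j - 5)*(j - 3)*(j^2 + 6*j + 8) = (j - 5)*(j - 3)*(j + 4)*(j + 2)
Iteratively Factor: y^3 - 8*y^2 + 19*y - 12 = (y - 3)*(y^2 - 5*y + 4) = (y - 4)*(y - 3)*(y - 1)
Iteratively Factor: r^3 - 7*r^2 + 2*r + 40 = (r - 4)*(r^2 - 3*r - 10) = (r - 4)*(r + 2)*(r - 5)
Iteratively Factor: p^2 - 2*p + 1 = (p - 1)*(p - 1)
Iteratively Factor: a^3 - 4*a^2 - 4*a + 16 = (a - 2)*(a^2 - 2*a - 8) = (a - 4)*(a - 2)*(a + 2)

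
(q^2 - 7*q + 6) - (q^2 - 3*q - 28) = 34 - 4*q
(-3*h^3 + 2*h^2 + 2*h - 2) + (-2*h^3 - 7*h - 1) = -5*h^3 + 2*h^2 - 5*h - 3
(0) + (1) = 1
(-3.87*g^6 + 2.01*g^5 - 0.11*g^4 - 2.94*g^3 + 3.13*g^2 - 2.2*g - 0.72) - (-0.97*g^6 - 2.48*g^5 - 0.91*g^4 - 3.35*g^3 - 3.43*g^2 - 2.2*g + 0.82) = -2.9*g^6 + 4.49*g^5 + 0.8*g^4 + 0.41*g^3 + 6.56*g^2 - 1.54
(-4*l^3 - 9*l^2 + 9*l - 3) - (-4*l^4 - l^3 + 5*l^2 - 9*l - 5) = 4*l^4 - 3*l^3 - 14*l^2 + 18*l + 2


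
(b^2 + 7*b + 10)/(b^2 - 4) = (b + 5)/(b - 2)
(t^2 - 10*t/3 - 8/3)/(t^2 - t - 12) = (t + 2/3)/(t + 3)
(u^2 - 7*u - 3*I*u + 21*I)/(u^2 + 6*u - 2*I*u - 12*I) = (u^2 - u*(7 + 3*I) + 21*I)/(u^2 + 2*u*(3 - I) - 12*I)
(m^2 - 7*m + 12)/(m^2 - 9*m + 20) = (m - 3)/(m - 5)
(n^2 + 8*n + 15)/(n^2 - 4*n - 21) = (n + 5)/(n - 7)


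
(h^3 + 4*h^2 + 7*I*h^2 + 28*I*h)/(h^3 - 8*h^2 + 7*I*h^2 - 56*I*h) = (h + 4)/(h - 8)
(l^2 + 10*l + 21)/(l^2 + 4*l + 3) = (l + 7)/(l + 1)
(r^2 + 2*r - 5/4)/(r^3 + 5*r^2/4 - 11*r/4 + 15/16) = 4/(4*r - 3)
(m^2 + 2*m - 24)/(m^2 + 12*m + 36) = (m - 4)/(m + 6)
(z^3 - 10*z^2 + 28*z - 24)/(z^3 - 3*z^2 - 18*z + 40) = (z^2 - 8*z + 12)/(z^2 - z - 20)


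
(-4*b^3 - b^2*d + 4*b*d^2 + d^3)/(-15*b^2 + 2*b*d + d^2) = (-4*b^3 - b^2*d + 4*b*d^2 + d^3)/(-15*b^2 + 2*b*d + d^2)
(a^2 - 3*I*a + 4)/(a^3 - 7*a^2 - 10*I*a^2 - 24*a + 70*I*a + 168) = (a + I)/(a^2 - a*(7 + 6*I) + 42*I)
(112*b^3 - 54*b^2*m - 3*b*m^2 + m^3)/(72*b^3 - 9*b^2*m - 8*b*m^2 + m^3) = (14*b^2 - 5*b*m - m^2)/(9*b^2 - m^2)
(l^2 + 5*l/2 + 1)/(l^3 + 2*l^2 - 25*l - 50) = (l + 1/2)/(l^2 - 25)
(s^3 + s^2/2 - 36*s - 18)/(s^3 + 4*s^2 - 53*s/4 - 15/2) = 2*(s - 6)/(2*s - 5)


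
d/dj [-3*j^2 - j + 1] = -6*j - 1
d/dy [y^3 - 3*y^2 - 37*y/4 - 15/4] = 3*y^2 - 6*y - 37/4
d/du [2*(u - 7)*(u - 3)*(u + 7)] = 6*u^2 - 12*u - 98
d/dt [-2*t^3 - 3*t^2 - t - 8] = -6*t^2 - 6*t - 1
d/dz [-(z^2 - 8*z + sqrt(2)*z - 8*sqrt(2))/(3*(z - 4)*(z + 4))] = (-8*z^2 + sqrt(2)*z^2 - 16*sqrt(2)*z + 32*z - 128 + 16*sqrt(2))/(3*(z^4 - 32*z^2 + 256))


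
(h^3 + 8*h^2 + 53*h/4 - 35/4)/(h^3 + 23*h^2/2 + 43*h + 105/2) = (h - 1/2)/(h + 3)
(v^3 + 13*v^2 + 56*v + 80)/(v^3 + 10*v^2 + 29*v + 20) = (v + 4)/(v + 1)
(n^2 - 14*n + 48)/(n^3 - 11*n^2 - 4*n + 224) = (n - 6)/(n^2 - 3*n - 28)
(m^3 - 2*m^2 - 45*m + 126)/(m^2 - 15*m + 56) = (m^3 - 2*m^2 - 45*m + 126)/(m^2 - 15*m + 56)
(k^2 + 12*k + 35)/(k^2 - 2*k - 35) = (k + 7)/(k - 7)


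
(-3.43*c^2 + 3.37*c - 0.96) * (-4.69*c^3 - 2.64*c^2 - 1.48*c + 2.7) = 16.0867*c^5 - 6.7501*c^4 + 0.682*c^3 - 11.7142*c^2 + 10.5198*c - 2.592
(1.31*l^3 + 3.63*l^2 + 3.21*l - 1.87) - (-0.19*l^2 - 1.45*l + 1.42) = 1.31*l^3 + 3.82*l^2 + 4.66*l - 3.29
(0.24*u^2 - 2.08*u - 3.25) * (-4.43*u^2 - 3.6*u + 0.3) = -1.0632*u^4 + 8.3504*u^3 + 21.9575*u^2 + 11.076*u - 0.975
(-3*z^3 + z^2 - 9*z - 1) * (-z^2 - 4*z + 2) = 3*z^5 + 11*z^4 - z^3 + 39*z^2 - 14*z - 2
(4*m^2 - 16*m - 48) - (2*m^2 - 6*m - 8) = 2*m^2 - 10*m - 40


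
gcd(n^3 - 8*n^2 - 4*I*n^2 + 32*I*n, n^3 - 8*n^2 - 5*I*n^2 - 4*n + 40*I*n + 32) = n^2 + n*(-8 - 4*I) + 32*I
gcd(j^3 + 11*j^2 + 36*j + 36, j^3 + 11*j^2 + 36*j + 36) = j^3 + 11*j^2 + 36*j + 36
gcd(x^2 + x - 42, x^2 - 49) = x + 7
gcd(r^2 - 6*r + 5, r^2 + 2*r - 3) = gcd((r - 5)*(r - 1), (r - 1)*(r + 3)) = r - 1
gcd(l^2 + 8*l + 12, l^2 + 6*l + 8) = l + 2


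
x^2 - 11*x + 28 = (x - 7)*(x - 4)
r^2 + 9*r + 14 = (r + 2)*(r + 7)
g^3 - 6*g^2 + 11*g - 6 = (g - 3)*(g - 2)*(g - 1)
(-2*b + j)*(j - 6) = -2*b*j + 12*b + j^2 - 6*j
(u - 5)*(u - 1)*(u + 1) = u^3 - 5*u^2 - u + 5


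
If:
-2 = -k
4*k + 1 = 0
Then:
No Solution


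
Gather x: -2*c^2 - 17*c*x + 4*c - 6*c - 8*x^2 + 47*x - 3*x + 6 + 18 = -2*c^2 - 2*c - 8*x^2 + x*(44 - 17*c) + 24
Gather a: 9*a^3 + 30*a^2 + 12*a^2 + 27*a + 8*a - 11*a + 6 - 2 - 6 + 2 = 9*a^3 + 42*a^2 + 24*a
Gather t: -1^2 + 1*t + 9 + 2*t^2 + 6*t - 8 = 2*t^2 + 7*t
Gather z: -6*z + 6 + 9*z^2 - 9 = 9*z^2 - 6*z - 3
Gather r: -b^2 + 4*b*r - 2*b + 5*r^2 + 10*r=-b^2 - 2*b + 5*r^2 + r*(4*b + 10)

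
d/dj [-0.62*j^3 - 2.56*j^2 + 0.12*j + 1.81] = -1.86*j^2 - 5.12*j + 0.12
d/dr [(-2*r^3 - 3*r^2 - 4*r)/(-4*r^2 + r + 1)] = (8*r^4 - 4*r^3 - 25*r^2 - 6*r - 4)/(16*r^4 - 8*r^3 - 7*r^2 + 2*r + 1)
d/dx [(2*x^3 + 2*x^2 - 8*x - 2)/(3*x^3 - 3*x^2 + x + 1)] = 2*(-6*x^4 + 26*x^3 + x^2 - 4*x - 3)/(9*x^6 - 18*x^5 + 15*x^4 - 5*x^2 + 2*x + 1)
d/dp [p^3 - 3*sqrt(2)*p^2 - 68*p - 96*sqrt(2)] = 3*p^2 - 6*sqrt(2)*p - 68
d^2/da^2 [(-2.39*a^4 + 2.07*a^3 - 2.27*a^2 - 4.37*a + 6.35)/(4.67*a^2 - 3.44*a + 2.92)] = (-104.246542*a^6 + 230.369232*a^5 - 365.2398*a^4 + 113.105582*a^3 + 647.35329*a^2 - 148.624584*a - 149.396968)/(101.847563*a^6 - 225.067848*a^5 + 356.8347*a^4 - 322.16288*a^3 + 223.1172*a^2 - 87.992448*a + 24.897088)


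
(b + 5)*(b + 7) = b^2 + 12*b + 35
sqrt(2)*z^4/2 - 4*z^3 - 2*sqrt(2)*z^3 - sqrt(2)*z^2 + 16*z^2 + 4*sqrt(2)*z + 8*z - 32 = (z - 4)*(z - 4*sqrt(2))*(z - sqrt(2))*(sqrt(2)*z/2 + 1)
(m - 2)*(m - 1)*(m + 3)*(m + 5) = m^4 + 5*m^3 - 7*m^2 - 29*m + 30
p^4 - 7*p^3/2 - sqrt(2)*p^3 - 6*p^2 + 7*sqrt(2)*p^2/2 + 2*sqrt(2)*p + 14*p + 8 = (p - 4)*(p + 1/2)*(p - 2*sqrt(2))*(p + sqrt(2))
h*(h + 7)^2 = h^3 + 14*h^2 + 49*h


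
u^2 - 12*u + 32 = (u - 8)*(u - 4)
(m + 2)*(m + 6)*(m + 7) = m^3 + 15*m^2 + 68*m + 84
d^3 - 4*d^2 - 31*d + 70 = (d - 7)*(d - 2)*(d + 5)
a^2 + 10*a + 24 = (a + 4)*(a + 6)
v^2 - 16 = (v - 4)*(v + 4)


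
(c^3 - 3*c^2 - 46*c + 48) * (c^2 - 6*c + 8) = c^5 - 9*c^4 - 20*c^3 + 300*c^2 - 656*c + 384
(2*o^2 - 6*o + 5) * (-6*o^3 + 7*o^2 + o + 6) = -12*o^5 + 50*o^4 - 70*o^3 + 41*o^2 - 31*o + 30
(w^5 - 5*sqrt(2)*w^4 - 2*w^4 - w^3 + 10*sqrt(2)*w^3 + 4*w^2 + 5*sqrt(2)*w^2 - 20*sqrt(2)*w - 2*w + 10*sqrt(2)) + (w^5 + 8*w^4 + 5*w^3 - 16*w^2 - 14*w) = 2*w^5 - 5*sqrt(2)*w^4 + 6*w^4 + 4*w^3 + 10*sqrt(2)*w^3 - 12*w^2 + 5*sqrt(2)*w^2 - 20*sqrt(2)*w - 16*w + 10*sqrt(2)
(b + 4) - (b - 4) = 8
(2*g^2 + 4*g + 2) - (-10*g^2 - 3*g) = 12*g^2 + 7*g + 2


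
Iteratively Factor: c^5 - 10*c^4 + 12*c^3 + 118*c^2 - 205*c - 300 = (c - 5)*(c^4 - 5*c^3 - 13*c^2 + 53*c + 60) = (c - 5)*(c + 3)*(c^3 - 8*c^2 + 11*c + 20) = (c - 5)*(c + 1)*(c + 3)*(c^2 - 9*c + 20) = (c - 5)*(c - 4)*(c + 1)*(c + 3)*(c - 5)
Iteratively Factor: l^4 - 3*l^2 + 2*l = (l)*(l^3 - 3*l + 2) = l*(l - 1)*(l^2 + l - 2) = l*(l - 1)^2*(l + 2)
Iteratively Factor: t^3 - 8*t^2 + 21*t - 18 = (t - 3)*(t^2 - 5*t + 6) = (t - 3)^2*(t - 2)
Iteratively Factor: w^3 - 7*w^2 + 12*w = (w - 3)*(w^2 - 4*w) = (w - 4)*(w - 3)*(w)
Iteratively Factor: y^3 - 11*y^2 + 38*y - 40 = (y - 5)*(y^2 - 6*y + 8) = (y - 5)*(y - 4)*(y - 2)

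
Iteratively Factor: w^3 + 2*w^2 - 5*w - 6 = (w + 1)*(w^2 + w - 6) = (w + 1)*(w + 3)*(w - 2)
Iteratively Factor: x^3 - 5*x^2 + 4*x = (x)*(x^2 - 5*x + 4) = x*(x - 1)*(x - 4)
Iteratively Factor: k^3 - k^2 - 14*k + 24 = (k - 2)*(k^2 + k - 12) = (k - 2)*(k + 4)*(k - 3)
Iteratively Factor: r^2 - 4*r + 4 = (r - 2)*(r - 2)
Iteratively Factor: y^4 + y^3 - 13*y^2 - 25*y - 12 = (y - 4)*(y^3 + 5*y^2 + 7*y + 3) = (y - 4)*(y + 1)*(y^2 + 4*y + 3) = (y - 4)*(y + 1)^2*(y + 3)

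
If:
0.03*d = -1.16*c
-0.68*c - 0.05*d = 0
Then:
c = 0.00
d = 0.00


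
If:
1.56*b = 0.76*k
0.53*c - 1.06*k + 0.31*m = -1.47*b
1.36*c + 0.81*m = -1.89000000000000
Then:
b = -0.00802188884502347*m - 1.04357481247533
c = -0.595588235294118*m - 1.38970588235294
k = -0.0164659823661008*m - 2.14207461508093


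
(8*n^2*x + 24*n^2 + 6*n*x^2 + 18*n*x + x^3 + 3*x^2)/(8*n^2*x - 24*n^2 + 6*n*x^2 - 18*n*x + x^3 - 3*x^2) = (x + 3)/(x - 3)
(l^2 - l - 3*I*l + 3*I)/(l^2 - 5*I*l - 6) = (l - 1)/(l - 2*I)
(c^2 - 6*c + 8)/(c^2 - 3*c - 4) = (c - 2)/(c + 1)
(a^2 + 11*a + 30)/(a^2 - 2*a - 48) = (a + 5)/(a - 8)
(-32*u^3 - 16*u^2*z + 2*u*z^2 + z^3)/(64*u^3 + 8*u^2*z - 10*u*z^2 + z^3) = (4*u + z)/(-8*u + z)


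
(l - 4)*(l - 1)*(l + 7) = l^3 + 2*l^2 - 31*l + 28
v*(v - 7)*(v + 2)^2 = v^4 - 3*v^3 - 24*v^2 - 28*v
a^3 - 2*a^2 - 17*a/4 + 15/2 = (a - 5/2)*(a - 3/2)*(a + 2)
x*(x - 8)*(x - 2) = x^3 - 10*x^2 + 16*x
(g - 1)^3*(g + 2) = g^4 - g^3 - 3*g^2 + 5*g - 2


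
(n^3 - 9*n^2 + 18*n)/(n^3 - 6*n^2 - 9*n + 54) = n/(n + 3)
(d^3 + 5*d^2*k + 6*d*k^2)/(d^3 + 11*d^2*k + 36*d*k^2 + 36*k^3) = d/(d + 6*k)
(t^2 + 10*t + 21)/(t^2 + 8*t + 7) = (t + 3)/(t + 1)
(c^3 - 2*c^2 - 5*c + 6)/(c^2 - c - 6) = c - 1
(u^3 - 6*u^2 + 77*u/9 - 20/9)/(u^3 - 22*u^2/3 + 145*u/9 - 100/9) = (3*u - 1)/(3*u - 5)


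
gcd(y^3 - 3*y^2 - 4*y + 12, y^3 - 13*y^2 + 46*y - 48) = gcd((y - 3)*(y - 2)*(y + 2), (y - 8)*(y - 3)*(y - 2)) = y^2 - 5*y + 6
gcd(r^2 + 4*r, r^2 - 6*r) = r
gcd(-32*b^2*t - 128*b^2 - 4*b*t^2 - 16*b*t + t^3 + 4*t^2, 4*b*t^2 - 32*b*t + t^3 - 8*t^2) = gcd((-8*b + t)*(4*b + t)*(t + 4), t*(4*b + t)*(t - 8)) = 4*b + t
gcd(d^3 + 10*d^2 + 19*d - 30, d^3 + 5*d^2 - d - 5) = d^2 + 4*d - 5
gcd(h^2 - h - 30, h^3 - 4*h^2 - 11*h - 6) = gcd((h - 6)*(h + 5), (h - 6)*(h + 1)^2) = h - 6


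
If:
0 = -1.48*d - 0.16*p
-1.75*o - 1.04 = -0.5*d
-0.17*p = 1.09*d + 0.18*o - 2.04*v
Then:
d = -4.73239436619718*v - 0.248152444076222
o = -1.35211267605634*v - 0.665186412593206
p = 43.7746478873239*v + 2.29541010770505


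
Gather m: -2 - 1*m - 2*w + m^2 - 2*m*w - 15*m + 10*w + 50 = m^2 + m*(-2*w - 16) + 8*w + 48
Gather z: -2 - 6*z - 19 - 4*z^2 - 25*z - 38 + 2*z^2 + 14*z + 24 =-2*z^2 - 17*z - 35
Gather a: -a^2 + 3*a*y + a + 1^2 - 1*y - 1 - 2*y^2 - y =-a^2 + a*(3*y + 1) - 2*y^2 - 2*y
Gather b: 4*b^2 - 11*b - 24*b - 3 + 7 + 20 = 4*b^2 - 35*b + 24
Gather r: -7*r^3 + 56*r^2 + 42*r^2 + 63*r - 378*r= -7*r^3 + 98*r^2 - 315*r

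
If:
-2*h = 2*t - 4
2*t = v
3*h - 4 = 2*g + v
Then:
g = 1 - 5*v/4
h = 2 - v/2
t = v/2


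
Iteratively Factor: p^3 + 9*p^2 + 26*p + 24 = (p + 2)*(p^2 + 7*p + 12) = (p + 2)*(p + 3)*(p + 4)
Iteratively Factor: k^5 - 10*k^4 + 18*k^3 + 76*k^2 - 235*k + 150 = (k - 1)*(k^4 - 9*k^3 + 9*k^2 + 85*k - 150) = (k - 5)*(k - 1)*(k^3 - 4*k^2 - 11*k + 30) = (k - 5)*(k - 1)*(k + 3)*(k^2 - 7*k + 10) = (k - 5)^2*(k - 1)*(k + 3)*(k - 2)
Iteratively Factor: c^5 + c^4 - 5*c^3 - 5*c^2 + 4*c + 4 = (c + 2)*(c^4 - c^3 - 3*c^2 + c + 2) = (c + 1)*(c + 2)*(c^3 - 2*c^2 - c + 2) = (c - 2)*(c + 1)*(c + 2)*(c^2 - 1) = (c - 2)*(c + 1)^2*(c + 2)*(c - 1)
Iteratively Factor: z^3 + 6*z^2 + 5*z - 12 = (z + 4)*(z^2 + 2*z - 3) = (z - 1)*(z + 4)*(z + 3)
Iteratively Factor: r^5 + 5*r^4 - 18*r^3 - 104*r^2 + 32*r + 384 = (r - 4)*(r^4 + 9*r^3 + 18*r^2 - 32*r - 96) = (r - 4)*(r + 4)*(r^3 + 5*r^2 - 2*r - 24) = (r - 4)*(r + 4)^2*(r^2 + r - 6) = (r - 4)*(r - 2)*(r + 4)^2*(r + 3)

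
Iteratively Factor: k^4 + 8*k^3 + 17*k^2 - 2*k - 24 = (k + 4)*(k^3 + 4*k^2 + k - 6) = (k + 2)*(k + 4)*(k^2 + 2*k - 3) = (k + 2)*(k + 3)*(k + 4)*(k - 1)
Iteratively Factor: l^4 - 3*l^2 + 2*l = (l - 1)*(l^3 + l^2 - 2*l) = (l - 1)*(l + 2)*(l^2 - l) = (l - 1)^2*(l + 2)*(l)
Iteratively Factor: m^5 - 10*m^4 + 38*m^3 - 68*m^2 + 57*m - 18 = (m - 1)*(m^4 - 9*m^3 + 29*m^2 - 39*m + 18) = (m - 2)*(m - 1)*(m^3 - 7*m^2 + 15*m - 9) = (m - 2)*(m - 1)^2*(m^2 - 6*m + 9) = (m - 3)*(m - 2)*(m - 1)^2*(m - 3)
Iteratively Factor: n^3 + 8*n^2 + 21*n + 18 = (n + 2)*(n^2 + 6*n + 9) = (n + 2)*(n + 3)*(n + 3)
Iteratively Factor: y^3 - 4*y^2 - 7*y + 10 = (y - 5)*(y^2 + y - 2) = (y - 5)*(y + 2)*(y - 1)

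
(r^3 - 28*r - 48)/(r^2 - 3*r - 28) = (r^2 - 4*r - 12)/(r - 7)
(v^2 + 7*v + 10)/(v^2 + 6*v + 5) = (v + 2)/(v + 1)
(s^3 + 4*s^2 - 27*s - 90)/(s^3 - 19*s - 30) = (s + 6)/(s + 2)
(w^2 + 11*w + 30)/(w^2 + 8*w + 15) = (w + 6)/(w + 3)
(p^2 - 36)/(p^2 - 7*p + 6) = (p + 6)/(p - 1)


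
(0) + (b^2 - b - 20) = b^2 - b - 20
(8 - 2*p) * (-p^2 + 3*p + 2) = 2*p^3 - 14*p^2 + 20*p + 16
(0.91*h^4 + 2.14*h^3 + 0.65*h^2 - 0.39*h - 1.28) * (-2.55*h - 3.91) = -2.3205*h^5 - 9.0151*h^4 - 10.0249*h^3 - 1.547*h^2 + 4.7889*h + 5.0048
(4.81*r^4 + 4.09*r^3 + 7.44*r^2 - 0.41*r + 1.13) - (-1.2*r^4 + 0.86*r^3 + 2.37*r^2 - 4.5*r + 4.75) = 6.01*r^4 + 3.23*r^3 + 5.07*r^2 + 4.09*r - 3.62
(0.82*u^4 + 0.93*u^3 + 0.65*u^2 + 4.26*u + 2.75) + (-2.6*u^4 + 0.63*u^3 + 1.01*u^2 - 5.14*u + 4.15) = -1.78*u^4 + 1.56*u^3 + 1.66*u^2 - 0.88*u + 6.9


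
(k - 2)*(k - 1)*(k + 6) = k^3 + 3*k^2 - 16*k + 12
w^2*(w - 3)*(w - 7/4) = w^4 - 19*w^3/4 + 21*w^2/4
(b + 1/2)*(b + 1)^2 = b^3 + 5*b^2/2 + 2*b + 1/2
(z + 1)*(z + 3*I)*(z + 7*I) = z^3 + z^2 + 10*I*z^2 - 21*z + 10*I*z - 21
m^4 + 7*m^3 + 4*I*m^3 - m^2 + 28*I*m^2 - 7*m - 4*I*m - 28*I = (m - 1)*(m + 1)*(m + 7)*(m + 4*I)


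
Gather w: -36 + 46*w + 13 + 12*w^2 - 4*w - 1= 12*w^2 + 42*w - 24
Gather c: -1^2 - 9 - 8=-18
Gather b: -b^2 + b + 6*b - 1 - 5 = -b^2 + 7*b - 6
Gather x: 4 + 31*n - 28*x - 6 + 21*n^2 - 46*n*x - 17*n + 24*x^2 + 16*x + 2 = 21*n^2 + 14*n + 24*x^2 + x*(-46*n - 12)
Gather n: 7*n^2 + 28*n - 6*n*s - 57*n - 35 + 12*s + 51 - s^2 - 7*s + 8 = 7*n^2 + n*(-6*s - 29) - s^2 + 5*s + 24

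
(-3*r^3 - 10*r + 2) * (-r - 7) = 3*r^4 + 21*r^3 + 10*r^2 + 68*r - 14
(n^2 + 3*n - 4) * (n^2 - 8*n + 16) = n^4 - 5*n^3 - 12*n^2 + 80*n - 64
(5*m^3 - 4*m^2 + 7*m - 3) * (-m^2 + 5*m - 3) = -5*m^5 + 29*m^4 - 42*m^3 + 50*m^2 - 36*m + 9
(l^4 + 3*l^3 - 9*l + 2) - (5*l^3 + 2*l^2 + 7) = l^4 - 2*l^3 - 2*l^2 - 9*l - 5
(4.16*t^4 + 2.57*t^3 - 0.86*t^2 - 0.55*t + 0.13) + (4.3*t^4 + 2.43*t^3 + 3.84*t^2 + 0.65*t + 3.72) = 8.46*t^4 + 5.0*t^3 + 2.98*t^2 + 0.1*t + 3.85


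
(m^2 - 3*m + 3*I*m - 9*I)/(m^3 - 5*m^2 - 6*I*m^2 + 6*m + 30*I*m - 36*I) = (m + 3*I)/(m^2 + m*(-2 - 6*I) + 12*I)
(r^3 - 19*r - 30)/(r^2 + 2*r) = r - 2 - 15/r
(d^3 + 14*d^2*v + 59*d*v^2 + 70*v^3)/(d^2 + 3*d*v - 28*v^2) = (-d^2 - 7*d*v - 10*v^2)/(-d + 4*v)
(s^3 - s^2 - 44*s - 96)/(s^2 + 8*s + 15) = (s^2 - 4*s - 32)/(s + 5)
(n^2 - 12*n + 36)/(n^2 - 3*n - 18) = (n - 6)/(n + 3)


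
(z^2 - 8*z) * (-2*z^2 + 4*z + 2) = -2*z^4 + 20*z^3 - 30*z^2 - 16*z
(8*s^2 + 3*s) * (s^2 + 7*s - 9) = 8*s^4 + 59*s^3 - 51*s^2 - 27*s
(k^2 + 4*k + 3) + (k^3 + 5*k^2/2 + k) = k^3 + 7*k^2/2 + 5*k + 3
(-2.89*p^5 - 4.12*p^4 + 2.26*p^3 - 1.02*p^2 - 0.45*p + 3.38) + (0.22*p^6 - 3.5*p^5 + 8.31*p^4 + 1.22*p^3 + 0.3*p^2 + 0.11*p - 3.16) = 0.22*p^6 - 6.39*p^5 + 4.19*p^4 + 3.48*p^3 - 0.72*p^2 - 0.34*p + 0.22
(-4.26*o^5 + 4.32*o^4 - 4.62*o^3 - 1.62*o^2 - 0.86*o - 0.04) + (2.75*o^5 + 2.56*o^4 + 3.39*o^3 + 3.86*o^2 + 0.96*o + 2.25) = -1.51*o^5 + 6.88*o^4 - 1.23*o^3 + 2.24*o^2 + 0.1*o + 2.21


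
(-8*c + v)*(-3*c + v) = 24*c^2 - 11*c*v + v^2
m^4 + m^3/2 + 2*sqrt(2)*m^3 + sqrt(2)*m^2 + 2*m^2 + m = m*(m + sqrt(2))*(sqrt(2)*m/2 + 1)*(sqrt(2)*m + sqrt(2)/2)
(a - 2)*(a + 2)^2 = a^3 + 2*a^2 - 4*a - 8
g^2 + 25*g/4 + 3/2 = (g + 1/4)*(g + 6)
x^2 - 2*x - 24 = (x - 6)*(x + 4)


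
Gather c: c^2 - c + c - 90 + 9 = c^2 - 81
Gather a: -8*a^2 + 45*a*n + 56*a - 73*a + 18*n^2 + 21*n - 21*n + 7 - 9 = -8*a^2 + a*(45*n - 17) + 18*n^2 - 2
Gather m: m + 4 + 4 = m + 8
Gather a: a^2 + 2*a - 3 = a^2 + 2*a - 3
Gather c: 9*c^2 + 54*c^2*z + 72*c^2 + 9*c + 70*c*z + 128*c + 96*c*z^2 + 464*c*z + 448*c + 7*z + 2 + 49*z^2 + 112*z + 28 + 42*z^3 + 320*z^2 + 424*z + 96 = c^2*(54*z + 81) + c*(96*z^2 + 534*z + 585) + 42*z^3 + 369*z^2 + 543*z + 126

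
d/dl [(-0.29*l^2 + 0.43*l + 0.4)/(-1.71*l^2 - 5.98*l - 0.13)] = (2.4695*l^2 + 1.4434*l + 2.3361)/(2.9241*l^4 + 20.4516*l^3 + 36.205*l^2 + 1.5548*l + 0.0169)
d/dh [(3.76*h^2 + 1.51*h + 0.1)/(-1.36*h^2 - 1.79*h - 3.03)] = (-4.6768*h^2 - 22.5136*h - 4.3963)/(1.8496*h^4 + 4.8688*h^3 + 11.4457*h^2 + 10.8474*h + 9.1809)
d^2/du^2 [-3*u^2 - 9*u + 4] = -6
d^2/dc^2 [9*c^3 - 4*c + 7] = 54*c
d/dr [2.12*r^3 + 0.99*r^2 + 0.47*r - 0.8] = 6.36*r^2 + 1.98*r + 0.47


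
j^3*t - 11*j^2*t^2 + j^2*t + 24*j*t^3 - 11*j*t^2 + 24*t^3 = (j - 8*t)*(j - 3*t)*(j*t + t)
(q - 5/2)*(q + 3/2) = q^2 - q - 15/4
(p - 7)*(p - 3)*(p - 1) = p^3 - 11*p^2 + 31*p - 21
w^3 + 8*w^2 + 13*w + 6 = (w + 1)^2*(w + 6)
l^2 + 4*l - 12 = (l - 2)*(l + 6)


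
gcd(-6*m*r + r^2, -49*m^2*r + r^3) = r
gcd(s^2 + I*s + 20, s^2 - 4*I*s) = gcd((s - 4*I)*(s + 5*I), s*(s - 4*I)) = s - 4*I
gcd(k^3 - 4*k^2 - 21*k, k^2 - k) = k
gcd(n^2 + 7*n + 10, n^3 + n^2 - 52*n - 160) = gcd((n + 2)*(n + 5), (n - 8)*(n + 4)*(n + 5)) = n + 5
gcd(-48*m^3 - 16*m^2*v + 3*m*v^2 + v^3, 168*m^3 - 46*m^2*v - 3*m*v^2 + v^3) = -4*m + v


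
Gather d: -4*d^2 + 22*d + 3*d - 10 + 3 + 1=-4*d^2 + 25*d - 6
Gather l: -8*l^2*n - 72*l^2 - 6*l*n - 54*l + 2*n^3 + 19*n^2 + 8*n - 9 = l^2*(-8*n - 72) + l*(-6*n - 54) + 2*n^3 + 19*n^2 + 8*n - 9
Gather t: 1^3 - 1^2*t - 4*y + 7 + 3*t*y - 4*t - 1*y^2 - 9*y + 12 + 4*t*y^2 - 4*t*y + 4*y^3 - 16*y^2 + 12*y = t*(4*y^2 - y - 5) + 4*y^3 - 17*y^2 - y + 20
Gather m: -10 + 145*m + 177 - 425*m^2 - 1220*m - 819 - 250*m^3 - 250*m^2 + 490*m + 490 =-250*m^3 - 675*m^2 - 585*m - 162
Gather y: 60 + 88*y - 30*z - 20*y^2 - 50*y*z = -20*y^2 + y*(88 - 50*z) - 30*z + 60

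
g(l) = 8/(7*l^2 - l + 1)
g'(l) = 8*(1 - 14*l)/(7*l^2 - l + 1)^2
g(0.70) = 2.14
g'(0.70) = -5.06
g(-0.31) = 4.03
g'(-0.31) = 10.87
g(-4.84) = 0.05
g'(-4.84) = 0.02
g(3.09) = 0.12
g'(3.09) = -0.08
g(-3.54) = 0.09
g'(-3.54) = 0.05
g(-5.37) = 0.04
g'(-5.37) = 0.01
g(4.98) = 0.05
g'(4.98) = -0.02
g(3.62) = 0.09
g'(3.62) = -0.05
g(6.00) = 0.03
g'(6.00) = -0.01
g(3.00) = 0.13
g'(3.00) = -0.09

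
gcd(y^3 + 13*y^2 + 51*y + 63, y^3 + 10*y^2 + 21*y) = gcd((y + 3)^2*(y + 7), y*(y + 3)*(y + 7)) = y^2 + 10*y + 21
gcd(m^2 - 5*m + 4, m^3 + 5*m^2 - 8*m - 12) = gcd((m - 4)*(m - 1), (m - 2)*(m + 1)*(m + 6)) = 1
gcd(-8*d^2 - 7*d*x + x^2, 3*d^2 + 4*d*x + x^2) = d + x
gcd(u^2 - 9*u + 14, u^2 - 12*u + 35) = u - 7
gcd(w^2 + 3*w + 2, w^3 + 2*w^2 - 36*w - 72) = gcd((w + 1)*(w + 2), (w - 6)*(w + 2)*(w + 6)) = w + 2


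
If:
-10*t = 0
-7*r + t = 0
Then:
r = 0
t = 0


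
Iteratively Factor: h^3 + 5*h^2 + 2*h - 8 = (h + 4)*(h^2 + h - 2) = (h + 2)*(h + 4)*(h - 1)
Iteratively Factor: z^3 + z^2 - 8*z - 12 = (z + 2)*(z^2 - z - 6) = (z + 2)^2*(z - 3)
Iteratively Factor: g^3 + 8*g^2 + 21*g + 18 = (g + 3)*(g^2 + 5*g + 6) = (g + 2)*(g + 3)*(g + 3)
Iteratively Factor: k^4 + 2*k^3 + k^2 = (k + 1)*(k^3 + k^2) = k*(k + 1)*(k^2 + k) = k^2*(k + 1)*(k + 1)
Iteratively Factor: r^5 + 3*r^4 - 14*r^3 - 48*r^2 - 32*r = (r + 4)*(r^4 - r^3 - 10*r^2 - 8*r) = (r + 1)*(r + 4)*(r^3 - 2*r^2 - 8*r) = r*(r + 1)*(r + 4)*(r^2 - 2*r - 8) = r*(r + 1)*(r + 2)*(r + 4)*(r - 4)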